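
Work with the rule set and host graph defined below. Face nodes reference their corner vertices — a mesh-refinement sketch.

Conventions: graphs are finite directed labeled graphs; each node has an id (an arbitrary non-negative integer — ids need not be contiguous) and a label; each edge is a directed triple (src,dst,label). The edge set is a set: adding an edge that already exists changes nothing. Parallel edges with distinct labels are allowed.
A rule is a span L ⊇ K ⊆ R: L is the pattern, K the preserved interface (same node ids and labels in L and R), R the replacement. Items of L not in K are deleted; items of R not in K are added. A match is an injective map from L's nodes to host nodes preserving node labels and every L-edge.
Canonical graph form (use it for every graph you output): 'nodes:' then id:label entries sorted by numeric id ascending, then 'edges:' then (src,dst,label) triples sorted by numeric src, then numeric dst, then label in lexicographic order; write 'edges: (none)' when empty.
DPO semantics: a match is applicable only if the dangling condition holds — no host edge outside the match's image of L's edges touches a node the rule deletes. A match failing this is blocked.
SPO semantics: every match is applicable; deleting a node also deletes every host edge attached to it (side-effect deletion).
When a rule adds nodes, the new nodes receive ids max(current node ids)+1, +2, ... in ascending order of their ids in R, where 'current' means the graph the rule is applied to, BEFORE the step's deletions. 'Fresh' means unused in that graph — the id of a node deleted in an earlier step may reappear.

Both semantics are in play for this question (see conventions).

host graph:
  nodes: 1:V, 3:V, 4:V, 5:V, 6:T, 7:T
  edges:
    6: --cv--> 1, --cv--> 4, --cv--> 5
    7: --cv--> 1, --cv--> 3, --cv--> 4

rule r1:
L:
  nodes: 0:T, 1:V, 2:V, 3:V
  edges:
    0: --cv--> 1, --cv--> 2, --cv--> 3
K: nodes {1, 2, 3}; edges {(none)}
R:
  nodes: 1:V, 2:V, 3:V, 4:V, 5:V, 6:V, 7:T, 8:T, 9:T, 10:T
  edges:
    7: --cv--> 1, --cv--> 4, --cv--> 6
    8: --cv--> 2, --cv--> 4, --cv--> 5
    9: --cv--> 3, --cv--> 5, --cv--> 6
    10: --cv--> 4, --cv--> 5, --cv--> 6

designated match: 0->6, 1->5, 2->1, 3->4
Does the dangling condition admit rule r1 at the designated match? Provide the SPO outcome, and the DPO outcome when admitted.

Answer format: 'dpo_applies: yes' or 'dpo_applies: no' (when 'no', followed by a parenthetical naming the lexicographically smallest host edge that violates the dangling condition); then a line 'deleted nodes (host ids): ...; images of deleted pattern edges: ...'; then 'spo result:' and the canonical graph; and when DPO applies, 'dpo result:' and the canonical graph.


dpo_applies: yes
deleted nodes (host ids): 6; images of deleted pattern edges: (6,1,cv); (6,4,cv); (6,5,cv)
spo result:
nodes: 1:V, 3:V, 4:V, 5:V, 7:T, 8:V, 9:V, 10:V, 11:T, 12:T, 13:T, 14:T
edges: (7,1,cv); (7,3,cv); (7,4,cv); (11,5,cv); (11,8,cv); (11,10,cv); (12,1,cv); (12,8,cv); (12,9,cv); (13,4,cv); (13,9,cv); (13,10,cv); (14,8,cv); (14,9,cv); (14,10,cv)
dpo result:
nodes: 1:V, 3:V, 4:V, 5:V, 7:T, 8:V, 9:V, 10:V, 11:T, 12:T, 13:T, 14:T
edges: (7,1,cv); (7,3,cv); (7,4,cv); (11,5,cv); (11,8,cv); (11,10,cv); (12,1,cv); (12,8,cv); (12,9,cv); (13,4,cv); (13,9,cv); (13,10,cv); (14,8,cv); (14,9,cv); (14,10,cv)


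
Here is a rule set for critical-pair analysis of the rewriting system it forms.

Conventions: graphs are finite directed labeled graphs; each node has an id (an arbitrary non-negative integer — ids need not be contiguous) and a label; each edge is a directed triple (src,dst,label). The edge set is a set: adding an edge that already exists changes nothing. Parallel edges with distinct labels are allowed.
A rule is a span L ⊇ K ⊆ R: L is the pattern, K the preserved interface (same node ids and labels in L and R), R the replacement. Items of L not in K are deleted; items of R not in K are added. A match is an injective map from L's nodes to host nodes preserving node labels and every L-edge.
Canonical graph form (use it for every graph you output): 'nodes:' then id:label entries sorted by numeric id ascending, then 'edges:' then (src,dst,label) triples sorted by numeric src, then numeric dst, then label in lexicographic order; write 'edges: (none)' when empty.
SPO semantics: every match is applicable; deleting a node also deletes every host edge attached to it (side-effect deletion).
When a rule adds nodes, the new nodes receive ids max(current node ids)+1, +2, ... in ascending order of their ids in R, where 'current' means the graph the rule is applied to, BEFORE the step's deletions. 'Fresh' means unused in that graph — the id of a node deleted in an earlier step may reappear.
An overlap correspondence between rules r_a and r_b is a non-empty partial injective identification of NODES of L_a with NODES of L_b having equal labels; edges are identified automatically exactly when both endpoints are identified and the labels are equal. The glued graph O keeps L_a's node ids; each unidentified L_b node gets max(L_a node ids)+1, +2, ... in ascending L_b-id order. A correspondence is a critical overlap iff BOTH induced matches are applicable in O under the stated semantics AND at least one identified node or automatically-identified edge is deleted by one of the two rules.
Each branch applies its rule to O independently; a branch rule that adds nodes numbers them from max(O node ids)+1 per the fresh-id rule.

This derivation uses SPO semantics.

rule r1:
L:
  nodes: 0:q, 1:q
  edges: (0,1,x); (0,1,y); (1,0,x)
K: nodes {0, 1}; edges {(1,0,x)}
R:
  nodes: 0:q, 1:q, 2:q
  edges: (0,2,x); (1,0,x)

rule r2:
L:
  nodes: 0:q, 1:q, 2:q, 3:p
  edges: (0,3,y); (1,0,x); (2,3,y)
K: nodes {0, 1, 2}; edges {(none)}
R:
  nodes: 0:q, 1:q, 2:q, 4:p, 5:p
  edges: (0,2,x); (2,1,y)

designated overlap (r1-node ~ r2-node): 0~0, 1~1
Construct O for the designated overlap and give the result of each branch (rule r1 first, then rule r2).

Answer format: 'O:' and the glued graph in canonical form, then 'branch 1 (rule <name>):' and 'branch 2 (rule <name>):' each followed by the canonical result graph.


O:
nodes: 0:q, 1:q, 2:q, 3:p
edges: (0,1,x); (0,1,y); (0,3,y); (1,0,x); (2,3,y)
branch 1 (rule r1):
nodes: 0:q, 1:q, 2:q, 3:p, 4:q
edges: (0,3,y); (0,4,x); (1,0,x); (2,3,y)
branch 2 (rule r2):
nodes: 0:q, 1:q, 2:q, 4:p, 5:p
edges: (0,1,x); (0,1,y); (0,2,x); (2,1,y)


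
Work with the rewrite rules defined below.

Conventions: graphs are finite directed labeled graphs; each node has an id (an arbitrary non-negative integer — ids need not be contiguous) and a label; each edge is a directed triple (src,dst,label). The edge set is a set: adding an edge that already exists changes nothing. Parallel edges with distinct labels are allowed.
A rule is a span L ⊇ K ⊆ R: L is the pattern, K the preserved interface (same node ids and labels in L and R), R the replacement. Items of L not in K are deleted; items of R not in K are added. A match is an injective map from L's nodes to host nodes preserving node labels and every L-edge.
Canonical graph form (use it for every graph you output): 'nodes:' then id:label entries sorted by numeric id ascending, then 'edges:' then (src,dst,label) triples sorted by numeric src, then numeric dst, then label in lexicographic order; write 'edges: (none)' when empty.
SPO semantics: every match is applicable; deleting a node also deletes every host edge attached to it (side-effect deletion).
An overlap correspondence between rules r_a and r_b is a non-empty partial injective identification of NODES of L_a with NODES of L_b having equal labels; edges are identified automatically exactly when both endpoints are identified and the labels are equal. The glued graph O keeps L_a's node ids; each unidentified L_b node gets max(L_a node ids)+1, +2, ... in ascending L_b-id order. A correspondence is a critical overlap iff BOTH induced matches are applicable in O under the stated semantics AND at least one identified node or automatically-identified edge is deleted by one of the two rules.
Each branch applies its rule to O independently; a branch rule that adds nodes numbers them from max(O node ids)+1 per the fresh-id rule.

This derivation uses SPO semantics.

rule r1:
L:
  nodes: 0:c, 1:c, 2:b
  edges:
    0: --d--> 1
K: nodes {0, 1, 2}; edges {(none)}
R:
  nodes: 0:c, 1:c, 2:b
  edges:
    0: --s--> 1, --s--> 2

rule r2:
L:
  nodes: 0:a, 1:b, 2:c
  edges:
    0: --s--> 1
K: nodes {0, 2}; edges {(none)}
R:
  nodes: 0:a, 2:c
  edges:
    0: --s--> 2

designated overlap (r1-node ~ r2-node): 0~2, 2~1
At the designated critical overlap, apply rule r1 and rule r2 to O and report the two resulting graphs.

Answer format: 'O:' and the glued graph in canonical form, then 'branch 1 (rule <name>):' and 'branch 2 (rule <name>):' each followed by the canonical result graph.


O:
nodes: 0:c, 1:c, 2:b, 3:a
edges: (0,1,d); (3,2,s)
branch 1 (rule r1):
nodes: 0:c, 1:c, 2:b, 3:a
edges: (0,1,s); (0,2,s); (3,2,s)
branch 2 (rule r2):
nodes: 0:c, 1:c, 3:a
edges: (0,1,d); (3,0,s)


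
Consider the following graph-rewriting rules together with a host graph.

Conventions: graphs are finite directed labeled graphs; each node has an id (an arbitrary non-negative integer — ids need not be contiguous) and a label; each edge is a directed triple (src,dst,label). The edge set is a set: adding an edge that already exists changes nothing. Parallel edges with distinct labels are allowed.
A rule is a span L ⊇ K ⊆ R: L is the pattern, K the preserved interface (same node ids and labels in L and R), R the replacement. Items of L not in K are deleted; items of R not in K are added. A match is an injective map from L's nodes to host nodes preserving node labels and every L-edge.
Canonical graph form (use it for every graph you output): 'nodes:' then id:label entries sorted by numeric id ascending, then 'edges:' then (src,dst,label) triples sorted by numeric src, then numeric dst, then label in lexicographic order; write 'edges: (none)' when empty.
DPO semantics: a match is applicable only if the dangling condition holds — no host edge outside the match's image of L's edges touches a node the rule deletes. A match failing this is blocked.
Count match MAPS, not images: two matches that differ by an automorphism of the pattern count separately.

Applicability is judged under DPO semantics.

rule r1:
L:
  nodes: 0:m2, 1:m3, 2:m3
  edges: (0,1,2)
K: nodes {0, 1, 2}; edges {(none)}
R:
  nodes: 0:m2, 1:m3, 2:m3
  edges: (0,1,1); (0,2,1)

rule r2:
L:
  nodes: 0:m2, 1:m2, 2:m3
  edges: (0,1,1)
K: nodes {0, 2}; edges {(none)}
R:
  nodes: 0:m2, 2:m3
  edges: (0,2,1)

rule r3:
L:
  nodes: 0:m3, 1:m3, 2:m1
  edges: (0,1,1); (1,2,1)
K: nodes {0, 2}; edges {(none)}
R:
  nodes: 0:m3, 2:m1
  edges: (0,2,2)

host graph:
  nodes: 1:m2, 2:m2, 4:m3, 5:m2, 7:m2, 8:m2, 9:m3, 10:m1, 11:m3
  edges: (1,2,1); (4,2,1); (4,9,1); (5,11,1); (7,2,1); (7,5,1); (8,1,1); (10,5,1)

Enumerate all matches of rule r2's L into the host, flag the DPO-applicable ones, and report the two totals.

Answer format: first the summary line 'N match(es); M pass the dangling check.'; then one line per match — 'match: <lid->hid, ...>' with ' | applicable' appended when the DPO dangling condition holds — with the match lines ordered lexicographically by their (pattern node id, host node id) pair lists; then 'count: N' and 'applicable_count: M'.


12 match(es); 0 pass the dangling check.
match: 0->1, 1->2, 2->4
match: 0->1, 1->2, 2->9
match: 0->1, 1->2, 2->11
match: 0->7, 1->2, 2->4
match: 0->7, 1->2, 2->9
match: 0->7, 1->2, 2->11
match: 0->7, 1->5, 2->4
match: 0->7, 1->5, 2->9
match: 0->7, 1->5, 2->11
match: 0->8, 1->1, 2->4
match: 0->8, 1->1, 2->9
match: 0->8, 1->1, 2->11
count: 12
applicable_count: 0


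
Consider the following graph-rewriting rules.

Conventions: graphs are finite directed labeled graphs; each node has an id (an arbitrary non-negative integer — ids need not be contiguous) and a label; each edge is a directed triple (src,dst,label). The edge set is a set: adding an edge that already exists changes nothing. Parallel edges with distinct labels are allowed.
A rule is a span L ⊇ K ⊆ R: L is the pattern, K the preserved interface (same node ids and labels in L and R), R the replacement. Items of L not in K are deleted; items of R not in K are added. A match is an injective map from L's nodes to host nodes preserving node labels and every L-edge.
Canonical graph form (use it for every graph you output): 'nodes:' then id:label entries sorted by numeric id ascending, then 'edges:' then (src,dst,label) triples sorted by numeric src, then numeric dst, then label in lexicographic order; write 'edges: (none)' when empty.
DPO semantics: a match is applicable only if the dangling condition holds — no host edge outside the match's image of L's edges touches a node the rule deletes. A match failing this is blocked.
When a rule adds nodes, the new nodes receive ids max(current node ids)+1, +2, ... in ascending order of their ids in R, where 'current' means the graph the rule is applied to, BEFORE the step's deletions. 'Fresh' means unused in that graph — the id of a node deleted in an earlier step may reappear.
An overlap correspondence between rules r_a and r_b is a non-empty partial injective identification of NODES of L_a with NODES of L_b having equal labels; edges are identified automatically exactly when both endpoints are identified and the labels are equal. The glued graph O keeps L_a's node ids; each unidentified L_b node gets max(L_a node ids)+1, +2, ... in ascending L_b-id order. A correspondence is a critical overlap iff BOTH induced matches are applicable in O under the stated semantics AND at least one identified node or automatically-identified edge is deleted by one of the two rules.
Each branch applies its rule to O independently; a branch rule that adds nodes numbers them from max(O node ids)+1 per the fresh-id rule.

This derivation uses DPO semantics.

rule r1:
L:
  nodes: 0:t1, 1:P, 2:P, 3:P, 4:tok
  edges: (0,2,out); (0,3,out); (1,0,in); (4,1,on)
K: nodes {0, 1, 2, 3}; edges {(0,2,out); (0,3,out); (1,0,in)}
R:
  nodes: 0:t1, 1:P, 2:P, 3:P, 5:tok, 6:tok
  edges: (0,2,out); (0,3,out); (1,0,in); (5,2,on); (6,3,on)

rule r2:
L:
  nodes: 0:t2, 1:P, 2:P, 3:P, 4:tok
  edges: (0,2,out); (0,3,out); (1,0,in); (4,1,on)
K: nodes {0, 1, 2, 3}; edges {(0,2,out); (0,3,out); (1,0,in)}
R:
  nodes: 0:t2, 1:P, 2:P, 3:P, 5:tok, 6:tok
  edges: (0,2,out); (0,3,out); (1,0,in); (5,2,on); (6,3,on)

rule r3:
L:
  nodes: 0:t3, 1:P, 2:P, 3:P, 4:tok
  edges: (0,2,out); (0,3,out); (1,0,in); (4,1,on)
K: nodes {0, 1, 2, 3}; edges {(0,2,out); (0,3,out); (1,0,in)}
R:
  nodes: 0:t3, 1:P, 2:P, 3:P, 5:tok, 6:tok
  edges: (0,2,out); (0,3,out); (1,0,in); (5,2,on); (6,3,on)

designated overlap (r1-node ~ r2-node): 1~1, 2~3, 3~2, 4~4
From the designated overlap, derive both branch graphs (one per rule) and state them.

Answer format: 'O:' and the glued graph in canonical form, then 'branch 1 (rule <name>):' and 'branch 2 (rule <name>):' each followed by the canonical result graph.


O:
nodes: 0:t1, 1:P, 2:P, 3:P, 4:tok, 5:t2
edges: (0,2,out); (0,3,out); (1,0,in); (1,5,in); (4,1,on); (5,2,out); (5,3,out)
branch 1 (rule r1):
nodes: 0:t1, 1:P, 2:P, 3:P, 5:t2, 6:tok, 7:tok
edges: (0,2,out); (0,3,out); (1,0,in); (1,5,in); (5,2,out); (5,3,out); (6,2,on); (7,3,on)
branch 2 (rule r2):
nodes: 0:t1, 1:P, 2:P, 3:P, 5:t2, 6:tok, 7:tok
edges: (0,2,out); (0,3,out); (1,0,in); (1,5,in); (5,2,out); (5,3,out); (6,3,on); (7,2,on)


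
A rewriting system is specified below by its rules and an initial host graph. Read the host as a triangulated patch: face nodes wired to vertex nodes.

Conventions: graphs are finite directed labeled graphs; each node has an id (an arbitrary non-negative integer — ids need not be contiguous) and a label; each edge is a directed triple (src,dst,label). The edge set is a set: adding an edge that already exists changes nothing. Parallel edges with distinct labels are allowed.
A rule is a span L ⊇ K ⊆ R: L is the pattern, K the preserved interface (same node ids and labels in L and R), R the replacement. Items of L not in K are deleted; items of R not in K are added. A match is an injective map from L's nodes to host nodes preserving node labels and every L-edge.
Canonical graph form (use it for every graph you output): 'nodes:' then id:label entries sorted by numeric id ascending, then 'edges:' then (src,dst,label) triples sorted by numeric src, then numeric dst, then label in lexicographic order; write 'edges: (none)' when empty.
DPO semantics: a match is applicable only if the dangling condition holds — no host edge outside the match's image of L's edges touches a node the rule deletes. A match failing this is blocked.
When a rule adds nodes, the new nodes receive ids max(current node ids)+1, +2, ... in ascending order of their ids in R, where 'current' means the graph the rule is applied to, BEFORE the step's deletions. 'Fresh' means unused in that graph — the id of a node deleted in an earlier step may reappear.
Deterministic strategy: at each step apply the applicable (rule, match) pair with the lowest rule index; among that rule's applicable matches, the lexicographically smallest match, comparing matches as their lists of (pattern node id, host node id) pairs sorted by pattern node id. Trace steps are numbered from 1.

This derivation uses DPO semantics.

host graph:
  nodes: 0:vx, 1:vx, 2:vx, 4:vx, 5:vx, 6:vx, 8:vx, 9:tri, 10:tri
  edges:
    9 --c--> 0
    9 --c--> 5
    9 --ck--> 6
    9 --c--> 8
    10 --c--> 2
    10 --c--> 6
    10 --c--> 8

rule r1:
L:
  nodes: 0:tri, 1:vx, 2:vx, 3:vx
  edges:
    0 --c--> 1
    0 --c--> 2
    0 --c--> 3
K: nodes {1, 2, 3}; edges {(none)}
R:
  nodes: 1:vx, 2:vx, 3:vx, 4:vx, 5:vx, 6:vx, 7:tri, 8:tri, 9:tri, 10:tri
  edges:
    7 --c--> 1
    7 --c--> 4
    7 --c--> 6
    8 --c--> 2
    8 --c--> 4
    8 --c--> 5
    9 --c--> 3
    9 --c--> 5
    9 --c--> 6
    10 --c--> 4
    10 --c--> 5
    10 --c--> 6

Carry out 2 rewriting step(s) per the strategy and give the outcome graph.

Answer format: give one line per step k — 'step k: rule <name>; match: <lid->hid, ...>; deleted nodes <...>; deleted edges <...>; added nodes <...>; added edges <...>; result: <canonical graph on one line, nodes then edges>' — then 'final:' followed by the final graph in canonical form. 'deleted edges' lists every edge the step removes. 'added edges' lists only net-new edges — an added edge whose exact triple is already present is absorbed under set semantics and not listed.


step 1: rule r1; match: 0->10, 1->2, 2->6, 3->8; deleted nodes 10; deleted edges (10,2,c); (10,6,c); (10,8,c); added nodes 11, 12, 13, 14, 15, 16, 17; added edges (14,2,c); (14,11,c); (14,13,c); (15,6,c); (15,11,c); (15,12,c); (16,8,c); (16,12,c); (16,13,c); (17,11,c); (17,12,c); (17,13,c); result: nodes: 0:vx, 1:vx, 2:vx, 4:vx, 5:vx, 6:vx, 8:vx, 9:tri, 11:vx, 12:vx, 13:vx, 14:tri, 15:tri, 16:tri, 17:tri edges: (9,0,c); (9,5,c); (9,6,ck); (9,8,c); (14,2,c); (14,11,c); (14,13,c); (15,6,c); (15,11,c); (15,12,c); (16,8,c); (16,12,c); (16,13,c); (17,11,c); (17,12,c); (17,13,c)
step 2: rule r1; match: 0->14, 1->2, 2->11, 3->13; deleted nodes 14; deleted edges (14,2,c); (14,11,c); (14,13,c); added nodes 18, 19, 20, 21, 22, 23, 24; added edges (21,2,c); (21,18,c); (21,20,c); (22,11,c); (22,18,c); (22,19,c); (23,13,c); (23,19,c); (23,20,c); (24,18,c); (24,19,c); (24,20,c); result: nodes: 0:vx, 1:vx, 2:vx, 4:vx, 5:vx, 6:vx, 8:vx, 9:tri, 11:vx, 12:vx, 13:vx, 15:tri, 16:tri, 17:tri, 18:vx, 19:vx, 20:vx, 21:tri, 22:tri, 23:tri, 24:tri edges: (9,0,c); (9,5,c); (9,6,ck); (9,8,c); (15,6,c); (15,11,c); (15,12,c); (16,8,c); (16,12,c); (16,13,c); (17,11,c); (17,12,c); (17,13,c); (21,2,c); (21,18,c); (21,20,c); (22,11,c); (22,18,c); (22,19,c); (23,13,c); (23,19,c); (23,20,c); (24,18,c); (24,19,c); (24,20,c)
final:
nodes: 0:vx, 1:vx, 2:vx, 4:vx, 5:vx, 6:vx, 8:vx, 9:tri, 11:vx, 12:vx, 13:vx, 15:tri, 16:tri, 17:tri, 18:vx, 19:vx, 20:vx, 21:tri, 22:tri, 23:tri, 24:tri
edges: (9,0,c); (9,5,c); (9,6,ck); (9,8,c); (15,6,c); (15,11,c); (15,12,c); (16,8,c); (16,12,c); (16,13,c); (17,11,c); (17,12,c); (17,13,c); (21,2,c); (21,18,c); (21,20,c); (22,11,c); (22,18,c); (22,19,c); (23,13,c); (23,19,c); (23,20,c); (24,18,c); (24,19,c); (24,20,c)


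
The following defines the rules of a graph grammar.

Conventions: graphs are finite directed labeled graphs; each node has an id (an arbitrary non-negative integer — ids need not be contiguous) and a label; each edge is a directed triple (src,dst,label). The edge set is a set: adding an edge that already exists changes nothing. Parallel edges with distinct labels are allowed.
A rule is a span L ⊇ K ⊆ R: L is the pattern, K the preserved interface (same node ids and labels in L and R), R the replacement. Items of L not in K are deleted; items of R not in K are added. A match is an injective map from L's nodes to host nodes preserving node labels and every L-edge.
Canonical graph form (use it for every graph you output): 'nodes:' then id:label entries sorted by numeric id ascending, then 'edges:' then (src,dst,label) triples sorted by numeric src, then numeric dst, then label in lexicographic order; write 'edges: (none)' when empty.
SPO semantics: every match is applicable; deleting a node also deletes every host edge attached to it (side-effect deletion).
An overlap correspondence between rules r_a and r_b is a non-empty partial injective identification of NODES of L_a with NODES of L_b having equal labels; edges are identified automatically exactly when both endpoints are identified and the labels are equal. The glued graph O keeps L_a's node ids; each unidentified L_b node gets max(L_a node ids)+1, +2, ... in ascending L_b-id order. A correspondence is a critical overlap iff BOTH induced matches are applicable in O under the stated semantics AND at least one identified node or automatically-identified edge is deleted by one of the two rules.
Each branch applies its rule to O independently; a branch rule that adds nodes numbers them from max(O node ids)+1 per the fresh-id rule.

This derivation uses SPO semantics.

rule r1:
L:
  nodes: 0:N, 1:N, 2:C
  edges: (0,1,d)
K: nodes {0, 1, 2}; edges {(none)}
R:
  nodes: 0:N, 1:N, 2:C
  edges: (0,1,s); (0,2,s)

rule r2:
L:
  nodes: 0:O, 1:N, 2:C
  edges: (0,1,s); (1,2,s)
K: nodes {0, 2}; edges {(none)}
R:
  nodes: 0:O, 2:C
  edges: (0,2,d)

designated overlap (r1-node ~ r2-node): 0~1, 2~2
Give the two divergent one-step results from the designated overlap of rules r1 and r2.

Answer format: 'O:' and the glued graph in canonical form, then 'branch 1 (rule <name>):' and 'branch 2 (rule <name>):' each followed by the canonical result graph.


O:
nodes: 0:N, 1:N, 2:C, 3:O
edges: (0,1,d); (0,2,s); (3,0,s)
branch 1 (rule r1):
nodes: 0:N, 1:N, 2:C, 3:O
edges: (0,1,s); (0,2,s); (3,0,s)
branch 2 (rule r2):
nodes: 1:N, 2:C, 3:O
edges: (3,2,d)


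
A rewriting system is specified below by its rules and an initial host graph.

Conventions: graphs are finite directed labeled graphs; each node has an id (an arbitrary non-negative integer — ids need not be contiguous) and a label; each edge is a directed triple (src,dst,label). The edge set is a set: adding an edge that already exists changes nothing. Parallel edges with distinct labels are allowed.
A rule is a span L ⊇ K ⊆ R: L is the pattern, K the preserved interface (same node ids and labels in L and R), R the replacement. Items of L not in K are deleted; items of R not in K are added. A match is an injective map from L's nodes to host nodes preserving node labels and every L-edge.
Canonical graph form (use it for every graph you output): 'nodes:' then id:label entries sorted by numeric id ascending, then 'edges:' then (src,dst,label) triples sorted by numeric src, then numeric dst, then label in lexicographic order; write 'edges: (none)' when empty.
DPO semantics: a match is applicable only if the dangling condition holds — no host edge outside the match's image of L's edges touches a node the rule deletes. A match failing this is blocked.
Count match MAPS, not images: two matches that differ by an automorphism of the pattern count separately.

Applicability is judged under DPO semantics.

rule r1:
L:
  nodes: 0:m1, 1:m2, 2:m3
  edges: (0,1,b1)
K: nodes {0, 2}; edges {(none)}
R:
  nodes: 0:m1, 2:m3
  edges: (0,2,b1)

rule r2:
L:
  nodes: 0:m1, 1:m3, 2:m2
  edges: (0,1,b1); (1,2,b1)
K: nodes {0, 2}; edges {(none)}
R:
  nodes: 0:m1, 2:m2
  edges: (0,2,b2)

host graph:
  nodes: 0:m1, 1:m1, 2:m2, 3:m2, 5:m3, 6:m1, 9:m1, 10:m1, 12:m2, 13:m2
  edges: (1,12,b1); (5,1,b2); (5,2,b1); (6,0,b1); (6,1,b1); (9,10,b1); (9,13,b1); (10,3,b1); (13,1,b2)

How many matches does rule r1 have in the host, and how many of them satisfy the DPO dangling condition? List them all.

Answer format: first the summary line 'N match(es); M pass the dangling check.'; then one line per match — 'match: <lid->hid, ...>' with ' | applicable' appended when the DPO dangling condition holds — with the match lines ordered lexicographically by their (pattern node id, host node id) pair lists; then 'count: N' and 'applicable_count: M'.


3 match(es); 2 pass the dangling check.
match: 0->1, 1->12, 2->5 | applicable
match: 0->9, 1->13, 2->5
match: 0->10, 1->3, 2->5 | applicable
count: 3
applicable_count: 2


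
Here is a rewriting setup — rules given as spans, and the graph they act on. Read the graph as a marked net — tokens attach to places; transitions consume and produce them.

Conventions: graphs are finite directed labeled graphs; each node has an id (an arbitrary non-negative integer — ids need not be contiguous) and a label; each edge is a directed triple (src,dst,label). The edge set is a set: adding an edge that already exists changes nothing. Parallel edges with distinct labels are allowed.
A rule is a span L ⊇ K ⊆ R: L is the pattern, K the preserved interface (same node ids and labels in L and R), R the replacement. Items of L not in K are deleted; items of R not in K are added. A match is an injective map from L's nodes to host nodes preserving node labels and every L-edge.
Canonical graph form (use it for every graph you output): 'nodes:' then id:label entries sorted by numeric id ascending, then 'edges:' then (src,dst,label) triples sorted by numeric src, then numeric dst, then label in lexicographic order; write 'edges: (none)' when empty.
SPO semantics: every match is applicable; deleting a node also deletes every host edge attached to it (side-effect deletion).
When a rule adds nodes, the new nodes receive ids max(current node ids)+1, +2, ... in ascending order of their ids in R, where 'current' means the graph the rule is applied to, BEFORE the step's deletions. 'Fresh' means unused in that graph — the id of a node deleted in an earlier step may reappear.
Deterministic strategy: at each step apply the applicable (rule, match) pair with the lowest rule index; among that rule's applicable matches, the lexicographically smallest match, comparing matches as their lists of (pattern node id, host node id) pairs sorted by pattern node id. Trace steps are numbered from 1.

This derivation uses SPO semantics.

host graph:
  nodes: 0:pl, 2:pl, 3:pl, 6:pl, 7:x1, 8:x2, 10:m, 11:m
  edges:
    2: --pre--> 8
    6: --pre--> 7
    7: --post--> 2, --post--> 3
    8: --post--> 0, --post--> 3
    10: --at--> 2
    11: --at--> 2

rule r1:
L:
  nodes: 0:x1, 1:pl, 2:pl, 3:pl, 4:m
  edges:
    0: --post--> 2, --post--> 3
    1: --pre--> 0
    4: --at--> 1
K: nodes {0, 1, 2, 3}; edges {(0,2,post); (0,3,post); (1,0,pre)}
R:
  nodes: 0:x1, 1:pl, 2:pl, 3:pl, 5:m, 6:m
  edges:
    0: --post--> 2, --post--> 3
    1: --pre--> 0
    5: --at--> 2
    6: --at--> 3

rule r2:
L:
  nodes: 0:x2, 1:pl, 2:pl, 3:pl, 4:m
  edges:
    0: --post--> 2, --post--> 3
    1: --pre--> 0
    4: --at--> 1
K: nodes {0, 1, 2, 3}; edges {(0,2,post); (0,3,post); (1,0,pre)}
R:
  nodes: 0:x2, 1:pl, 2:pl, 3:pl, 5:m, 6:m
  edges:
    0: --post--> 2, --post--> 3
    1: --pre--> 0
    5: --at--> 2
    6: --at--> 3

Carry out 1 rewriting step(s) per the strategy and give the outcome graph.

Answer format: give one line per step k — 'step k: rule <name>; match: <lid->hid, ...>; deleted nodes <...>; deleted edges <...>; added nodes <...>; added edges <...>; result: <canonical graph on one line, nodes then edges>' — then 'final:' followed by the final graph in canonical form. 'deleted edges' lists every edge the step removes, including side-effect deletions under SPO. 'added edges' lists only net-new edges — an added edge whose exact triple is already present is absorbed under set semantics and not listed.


step 1: rule r2; match: 0->8, 1->2, 2->0, 3->3, 4->10; deleted nodes 10; deleted edges (10,2,at); added nodes 12, 13; added edges (12,0,at); (13,3,at); result: nodes: 0:pl, 2:pl, 3:pl, 6:pl, 7:x1, 8:x2, 11:m, 12:m, 13:m edges: (2,8,pre); (6,7,pre); (7,2,post); (7,3,post); (8,0,post); (8,3,post); (11,2,at); (12,0,at); (13,3,at)
final:
nodes: 0:pl, 2:pl, 3:pl, 6:pl, 7:x1, 8:x2, 11:m, 12:m, 13:m
edges: (2,8,pre); (6,7,pre); (7,2,post); (7,3,post); (8,0,post); (8,3,post); (11,2,at); (12,0,at); (13,3,at)


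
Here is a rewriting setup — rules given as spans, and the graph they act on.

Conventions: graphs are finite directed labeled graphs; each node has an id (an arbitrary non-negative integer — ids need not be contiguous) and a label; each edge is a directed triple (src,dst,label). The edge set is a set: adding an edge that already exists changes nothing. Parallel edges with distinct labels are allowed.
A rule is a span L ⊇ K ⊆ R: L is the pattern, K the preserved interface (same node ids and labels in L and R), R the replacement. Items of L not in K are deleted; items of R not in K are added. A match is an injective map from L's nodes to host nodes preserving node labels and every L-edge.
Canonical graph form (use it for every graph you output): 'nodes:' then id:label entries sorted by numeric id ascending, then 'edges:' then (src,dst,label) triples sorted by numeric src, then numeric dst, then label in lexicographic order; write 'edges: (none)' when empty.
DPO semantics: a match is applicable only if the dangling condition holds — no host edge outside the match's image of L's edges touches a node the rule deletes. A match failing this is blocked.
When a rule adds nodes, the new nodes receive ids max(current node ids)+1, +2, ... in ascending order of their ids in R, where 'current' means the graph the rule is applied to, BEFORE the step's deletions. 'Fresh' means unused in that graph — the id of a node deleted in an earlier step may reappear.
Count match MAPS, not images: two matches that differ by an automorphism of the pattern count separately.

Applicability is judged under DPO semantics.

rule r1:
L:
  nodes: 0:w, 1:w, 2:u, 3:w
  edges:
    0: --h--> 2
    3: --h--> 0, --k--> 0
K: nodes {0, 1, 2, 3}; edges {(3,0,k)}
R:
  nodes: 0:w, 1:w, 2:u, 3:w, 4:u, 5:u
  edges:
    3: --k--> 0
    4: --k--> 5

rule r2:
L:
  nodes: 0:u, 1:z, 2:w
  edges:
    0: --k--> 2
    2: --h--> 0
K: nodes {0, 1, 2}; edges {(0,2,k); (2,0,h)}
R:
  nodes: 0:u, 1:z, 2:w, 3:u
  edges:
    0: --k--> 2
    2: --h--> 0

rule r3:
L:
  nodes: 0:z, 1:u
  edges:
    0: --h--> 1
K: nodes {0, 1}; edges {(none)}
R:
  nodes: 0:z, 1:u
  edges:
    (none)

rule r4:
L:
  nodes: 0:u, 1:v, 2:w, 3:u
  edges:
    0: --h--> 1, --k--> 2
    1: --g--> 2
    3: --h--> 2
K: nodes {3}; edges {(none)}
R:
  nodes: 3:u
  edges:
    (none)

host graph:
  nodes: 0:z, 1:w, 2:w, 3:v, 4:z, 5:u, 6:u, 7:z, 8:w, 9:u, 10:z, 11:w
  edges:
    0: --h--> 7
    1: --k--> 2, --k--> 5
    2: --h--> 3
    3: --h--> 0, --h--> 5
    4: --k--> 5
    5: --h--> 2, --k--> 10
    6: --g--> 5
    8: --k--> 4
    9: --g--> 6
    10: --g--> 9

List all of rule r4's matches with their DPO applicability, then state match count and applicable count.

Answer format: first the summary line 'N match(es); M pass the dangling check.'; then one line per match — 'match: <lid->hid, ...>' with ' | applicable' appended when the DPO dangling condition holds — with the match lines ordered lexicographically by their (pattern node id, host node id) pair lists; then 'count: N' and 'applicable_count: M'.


0 match(es); 0 pass the dangling check.
count: 0
applicable_count: 0


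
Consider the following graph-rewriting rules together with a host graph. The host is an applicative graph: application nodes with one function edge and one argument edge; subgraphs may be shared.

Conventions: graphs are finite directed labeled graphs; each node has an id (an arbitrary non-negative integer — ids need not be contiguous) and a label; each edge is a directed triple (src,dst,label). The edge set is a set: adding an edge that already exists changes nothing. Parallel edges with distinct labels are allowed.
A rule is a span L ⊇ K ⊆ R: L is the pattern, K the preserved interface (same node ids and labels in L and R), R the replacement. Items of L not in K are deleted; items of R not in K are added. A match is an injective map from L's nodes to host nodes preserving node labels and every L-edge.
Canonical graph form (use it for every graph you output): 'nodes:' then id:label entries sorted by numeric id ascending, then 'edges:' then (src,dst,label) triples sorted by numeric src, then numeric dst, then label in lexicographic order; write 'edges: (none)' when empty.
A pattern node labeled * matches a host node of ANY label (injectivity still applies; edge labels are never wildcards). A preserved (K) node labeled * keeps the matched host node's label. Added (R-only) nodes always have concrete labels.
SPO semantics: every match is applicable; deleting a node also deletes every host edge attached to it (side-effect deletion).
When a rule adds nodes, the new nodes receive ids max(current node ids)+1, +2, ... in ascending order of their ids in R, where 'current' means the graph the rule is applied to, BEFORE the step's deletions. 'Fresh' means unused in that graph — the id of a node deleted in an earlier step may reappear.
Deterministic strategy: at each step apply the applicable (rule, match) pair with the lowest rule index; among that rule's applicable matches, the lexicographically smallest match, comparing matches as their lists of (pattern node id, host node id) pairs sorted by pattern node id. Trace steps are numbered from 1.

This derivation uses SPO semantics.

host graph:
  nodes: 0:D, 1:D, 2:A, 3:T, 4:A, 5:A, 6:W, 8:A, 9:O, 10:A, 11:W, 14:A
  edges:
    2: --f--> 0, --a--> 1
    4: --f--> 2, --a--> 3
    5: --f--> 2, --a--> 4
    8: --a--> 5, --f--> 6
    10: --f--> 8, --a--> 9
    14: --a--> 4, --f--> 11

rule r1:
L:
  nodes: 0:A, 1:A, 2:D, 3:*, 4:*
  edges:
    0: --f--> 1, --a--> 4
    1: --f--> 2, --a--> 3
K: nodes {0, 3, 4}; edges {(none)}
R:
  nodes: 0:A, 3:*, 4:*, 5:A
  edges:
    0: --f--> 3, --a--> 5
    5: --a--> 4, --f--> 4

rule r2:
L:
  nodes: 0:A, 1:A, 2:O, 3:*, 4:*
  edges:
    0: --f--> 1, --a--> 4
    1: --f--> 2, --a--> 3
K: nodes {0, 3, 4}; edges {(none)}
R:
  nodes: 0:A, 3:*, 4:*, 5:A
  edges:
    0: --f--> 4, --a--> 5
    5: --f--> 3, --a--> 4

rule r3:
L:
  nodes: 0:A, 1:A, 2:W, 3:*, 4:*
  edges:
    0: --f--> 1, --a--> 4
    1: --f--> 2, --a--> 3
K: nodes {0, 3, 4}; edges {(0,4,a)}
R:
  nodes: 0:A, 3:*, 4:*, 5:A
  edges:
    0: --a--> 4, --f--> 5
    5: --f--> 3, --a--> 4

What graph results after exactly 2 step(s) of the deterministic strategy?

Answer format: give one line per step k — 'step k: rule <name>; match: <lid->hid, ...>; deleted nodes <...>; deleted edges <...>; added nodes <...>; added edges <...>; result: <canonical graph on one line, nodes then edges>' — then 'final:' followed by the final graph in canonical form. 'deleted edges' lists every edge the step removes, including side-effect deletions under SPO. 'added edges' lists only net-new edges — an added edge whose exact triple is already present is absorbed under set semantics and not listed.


step 1: rule r1; match: 0->4, 1->2, 2->0, 3->1, 4->3; deleted nodes 0, 2; deleted edges (2,0,f); (2,1,a); (4,2,f); (4,3,a); (5,2,f); added nodes 15; added edges (4,1,f); (4,15,a); (15,3,a); (15,3,f); result: nodes: 1:D, 3:T, 4:A, 5:A, 6:W, 8:A, 9:O, 10:A, 11:W, 14:A, 15:A edges: (4,1,f); (4,15,a); (5,4,a); (8,5,a); (8,6,f); (10,8,f); (10,9,a); (14,4,a); (14,11,f); (15,3,a); (15,3,f)
step 2: rule r3; match: 0->10, 1->8, 2->6, 3->5, 4->9; deleted nodes 6, 8; deleted edges (8,5,a); (8,6,f); (10,8,f); added nodes 16; added edges (10,16,f); (16,5,f); (16,9,a); result: nodes: 1:D, 3:T, 4:A, 5:A, 9:O, 10:A, 11:W, 14:A, 15:A, 16:A edges: (4,1,f); (4,15,a); (5,4,a); (10,9,a); (10,16,f); (14,4,a); (14,11,f); (15,3,a); (15,3,f); (16,5,f); (16,9,a)
final:
nodes: 1:D, 3:T, 4:A, 5:A, 9:O, 10:A, 11:W, 14:A, 15:A, 16:A
edges: (4,1,f); (4,15,a); (5,4,a); (10,9,a); (10,16,f); (14,4,a); (14,11,f); (15,3,a); (15,3,f); (16,5,f); (16,9,a)


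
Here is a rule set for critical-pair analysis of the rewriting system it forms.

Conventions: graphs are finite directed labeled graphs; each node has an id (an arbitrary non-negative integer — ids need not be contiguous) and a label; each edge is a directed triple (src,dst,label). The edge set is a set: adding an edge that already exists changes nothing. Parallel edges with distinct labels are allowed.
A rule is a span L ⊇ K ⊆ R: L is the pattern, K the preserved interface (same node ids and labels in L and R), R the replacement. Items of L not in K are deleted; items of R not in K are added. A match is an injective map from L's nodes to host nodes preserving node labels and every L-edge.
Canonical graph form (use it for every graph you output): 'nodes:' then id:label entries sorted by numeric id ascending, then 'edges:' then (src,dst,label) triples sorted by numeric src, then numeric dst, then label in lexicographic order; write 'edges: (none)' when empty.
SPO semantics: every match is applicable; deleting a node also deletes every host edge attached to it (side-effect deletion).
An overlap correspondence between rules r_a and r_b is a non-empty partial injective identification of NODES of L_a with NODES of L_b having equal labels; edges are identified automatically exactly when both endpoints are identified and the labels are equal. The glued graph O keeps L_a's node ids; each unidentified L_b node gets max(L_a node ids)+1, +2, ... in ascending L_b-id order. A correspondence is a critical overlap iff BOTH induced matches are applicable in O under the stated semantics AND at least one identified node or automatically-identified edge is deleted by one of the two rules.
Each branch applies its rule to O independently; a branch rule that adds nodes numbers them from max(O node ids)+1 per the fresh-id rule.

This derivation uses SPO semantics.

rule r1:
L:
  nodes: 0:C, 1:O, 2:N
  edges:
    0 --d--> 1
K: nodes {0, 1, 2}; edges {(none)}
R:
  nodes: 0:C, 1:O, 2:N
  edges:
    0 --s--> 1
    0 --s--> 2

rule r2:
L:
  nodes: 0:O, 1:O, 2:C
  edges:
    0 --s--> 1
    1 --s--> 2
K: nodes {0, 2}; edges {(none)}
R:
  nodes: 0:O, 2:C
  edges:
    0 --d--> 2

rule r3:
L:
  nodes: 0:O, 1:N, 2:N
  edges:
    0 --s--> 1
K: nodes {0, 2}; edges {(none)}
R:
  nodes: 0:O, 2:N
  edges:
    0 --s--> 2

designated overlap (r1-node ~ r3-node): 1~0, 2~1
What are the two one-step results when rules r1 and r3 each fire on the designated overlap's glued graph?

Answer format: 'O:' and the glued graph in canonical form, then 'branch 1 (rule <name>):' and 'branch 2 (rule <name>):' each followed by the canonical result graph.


O:
nodes: 0:C, 1:O, 2:N, 3:N
edges: (0,1,d); (1,2,s)
branch 1 (rule r1):
nodes: 0:C, 1:O, 2:N, 3:N
edges: (0,1,s); (0,2,s); (1,2,s)
branch 2 (rule r3):
nodes: 0:C, 1:O, 3:N
edges: (0,1,d); (1,3,s)


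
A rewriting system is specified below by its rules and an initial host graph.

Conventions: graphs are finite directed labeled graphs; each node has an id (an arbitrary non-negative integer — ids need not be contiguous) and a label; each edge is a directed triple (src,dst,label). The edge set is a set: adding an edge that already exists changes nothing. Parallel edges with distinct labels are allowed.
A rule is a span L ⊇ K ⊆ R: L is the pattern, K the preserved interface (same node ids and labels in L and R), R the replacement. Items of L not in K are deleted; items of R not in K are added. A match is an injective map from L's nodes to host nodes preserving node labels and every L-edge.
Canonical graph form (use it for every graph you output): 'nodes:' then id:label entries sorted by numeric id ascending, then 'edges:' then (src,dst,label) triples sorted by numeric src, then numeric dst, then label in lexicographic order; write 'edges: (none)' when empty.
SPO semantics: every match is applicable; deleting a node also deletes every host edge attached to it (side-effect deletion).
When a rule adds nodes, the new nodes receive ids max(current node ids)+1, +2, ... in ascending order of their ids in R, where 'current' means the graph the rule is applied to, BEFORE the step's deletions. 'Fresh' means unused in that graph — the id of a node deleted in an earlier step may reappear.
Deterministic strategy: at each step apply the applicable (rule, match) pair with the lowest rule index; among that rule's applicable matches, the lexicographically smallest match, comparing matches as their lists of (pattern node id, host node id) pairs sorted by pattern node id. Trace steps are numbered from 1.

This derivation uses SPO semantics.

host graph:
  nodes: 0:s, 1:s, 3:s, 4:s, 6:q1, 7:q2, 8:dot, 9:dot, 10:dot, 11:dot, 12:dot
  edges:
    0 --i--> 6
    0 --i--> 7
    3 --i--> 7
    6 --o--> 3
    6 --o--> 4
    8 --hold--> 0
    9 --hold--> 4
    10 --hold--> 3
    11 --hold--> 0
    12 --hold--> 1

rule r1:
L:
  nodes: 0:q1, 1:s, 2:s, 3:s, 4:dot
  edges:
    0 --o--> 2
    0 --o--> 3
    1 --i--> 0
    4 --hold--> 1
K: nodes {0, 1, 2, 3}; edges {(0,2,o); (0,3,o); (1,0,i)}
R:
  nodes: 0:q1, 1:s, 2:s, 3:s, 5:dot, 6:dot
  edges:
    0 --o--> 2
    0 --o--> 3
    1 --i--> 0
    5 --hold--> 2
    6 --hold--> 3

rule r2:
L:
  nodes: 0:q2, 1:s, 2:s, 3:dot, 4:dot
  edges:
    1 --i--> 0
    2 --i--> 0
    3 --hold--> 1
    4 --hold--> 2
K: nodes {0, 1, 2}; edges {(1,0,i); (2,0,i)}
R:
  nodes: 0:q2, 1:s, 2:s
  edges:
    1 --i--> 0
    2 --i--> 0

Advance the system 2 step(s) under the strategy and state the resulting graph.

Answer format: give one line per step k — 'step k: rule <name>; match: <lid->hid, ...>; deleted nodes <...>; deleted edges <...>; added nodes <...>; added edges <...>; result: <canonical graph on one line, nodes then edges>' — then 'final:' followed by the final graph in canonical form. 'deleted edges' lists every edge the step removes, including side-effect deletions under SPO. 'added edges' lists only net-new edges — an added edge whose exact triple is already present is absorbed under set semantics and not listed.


step 1: rule r1; match: 0->6, 1->0, 2->3, 3->4, 4->8; deleted nodes 8; deleted edges (8,0,hold); added nodes 13, 14; added edges (13,3,hold); (14,4,hold); result: nodes: 0:s, 1:s, 3:s, 4:s, 6:q1, 7:q2, 9:dot, 10:dot, 11:dot, 12:dot, 13:dot, 14:dot edges: (0,6,i); (0,7,i); (3,7,i); (6,3,o); (6,4,o); (9,4,hold); (10,3,hold); (11,0,hold); (12,1,hold); (13,3,hold); (14,4,hold)
step 2: rule r1; match: 0->6, 1->0, 2->3, 3->4, 4->11; deleted nodes 11; deleted edges (11,0,hold); added nodes 15, 16; added edges (15,3,hold); (16,4,hold); result: nodes: 0:s, 1:s, 3:s, 4:s, 6:q1, 7:q2, 9:dot, 10:dot, 12:dot, 13:dot, 14:dot, 15:dot, 16:dot edges: (0,6,i); (0,7,i); (3,7,i); (6,3,o); (6,4,o); (9,4,hold); (10,3,hold); (12,1,hold); (13,3,hold); (14,4,hold); (15,3,hold); (16,4,hold)
final:
nodes: 0:s, 1:s, 3:s, 4:s, 6:q1, 7:q2, 9:dot, 10:dot, 12:dot, 13:dot, 14:dot, 15:dot, 16:dot
edges: (0,6,i); (0,7,i); (3,7,i); (6,3,o); (6,4,o); (9,4,hold); (10,3,hold); (12,1,hold); (13,3,hold); (14,4,hold); (15,3,hold); (16,4,hold)
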